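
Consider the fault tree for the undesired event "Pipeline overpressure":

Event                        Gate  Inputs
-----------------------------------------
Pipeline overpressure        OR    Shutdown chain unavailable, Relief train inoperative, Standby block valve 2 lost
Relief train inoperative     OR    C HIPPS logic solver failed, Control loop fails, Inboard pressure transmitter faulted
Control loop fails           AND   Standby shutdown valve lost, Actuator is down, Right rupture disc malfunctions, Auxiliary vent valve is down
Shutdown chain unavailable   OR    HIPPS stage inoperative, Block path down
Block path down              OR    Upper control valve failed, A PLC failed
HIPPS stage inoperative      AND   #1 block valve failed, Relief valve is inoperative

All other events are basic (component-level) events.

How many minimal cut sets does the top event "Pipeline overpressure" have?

HIPPS stage inoperative [AND]: one cut set from each child combined → 1 × 1 = 1 cut set(s).
Block path down [OR]: union of children's cut sets → 2 cut set(s).
Shutdown chain unavailable [OR]: union of children's cut sets → 3 cut set(s).
Control loop fails [AND]: one cut set from each child combined → 1 × 1 × 1 × 1 = 1 cut set(s).
Relief train inoperative [OR]: union of children's cut sets → 3 cut set(s).
Pipeline overpressure [OR]: union of children's cut sets → 7 cut set(s).
Minimal cut sets: {#1 block valve failed, Relief valve is inoperative}; {Upper control valve failed}; {A PLC failed}; {C HIPPS logic solver failed}; {Actuator is down, Auxiliary vent valve is down, Right rupture disc malfunctions, Standby shutdown valve lost}; {Inboard pressure transmitter faulted}; {Standby block valve 2 lost}.

7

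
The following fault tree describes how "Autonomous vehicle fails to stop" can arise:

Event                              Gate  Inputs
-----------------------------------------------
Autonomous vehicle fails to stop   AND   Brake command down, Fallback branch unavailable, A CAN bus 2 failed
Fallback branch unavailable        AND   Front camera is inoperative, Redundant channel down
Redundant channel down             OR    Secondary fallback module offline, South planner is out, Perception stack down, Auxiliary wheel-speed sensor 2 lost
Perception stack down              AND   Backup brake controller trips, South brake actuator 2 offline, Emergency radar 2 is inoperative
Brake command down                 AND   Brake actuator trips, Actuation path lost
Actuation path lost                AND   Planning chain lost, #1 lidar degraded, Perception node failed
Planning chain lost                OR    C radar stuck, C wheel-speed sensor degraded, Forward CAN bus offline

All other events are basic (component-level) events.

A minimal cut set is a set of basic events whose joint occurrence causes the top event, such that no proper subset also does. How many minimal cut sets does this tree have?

12

Planning chain lost [OR]: union of children's cut sets → 3 cut set(s).
Actuation path lost [AND]: one cut set from each child combined → 3 × 1 × 1 = 3 cut set(s).
Brake command down [AND]: one cut set from each child combined → 1 × 3 = 3 cut set(s).
Perception stack down [AND]: one cut set from each child combined → 1 × 1 × 1 = 1 cut set(s).
Redundant channel down [OR]: union of children's cut sets → 4 cut set(s).
Fallback branch unavailable [AND]: one cut set from each child combined → 1 × 4 = 4 cut set(s).
Autonomous vehicle fails to stop [AND]: one cut set from each child combined → 3 × 4 × 1 = 12 cut set(s).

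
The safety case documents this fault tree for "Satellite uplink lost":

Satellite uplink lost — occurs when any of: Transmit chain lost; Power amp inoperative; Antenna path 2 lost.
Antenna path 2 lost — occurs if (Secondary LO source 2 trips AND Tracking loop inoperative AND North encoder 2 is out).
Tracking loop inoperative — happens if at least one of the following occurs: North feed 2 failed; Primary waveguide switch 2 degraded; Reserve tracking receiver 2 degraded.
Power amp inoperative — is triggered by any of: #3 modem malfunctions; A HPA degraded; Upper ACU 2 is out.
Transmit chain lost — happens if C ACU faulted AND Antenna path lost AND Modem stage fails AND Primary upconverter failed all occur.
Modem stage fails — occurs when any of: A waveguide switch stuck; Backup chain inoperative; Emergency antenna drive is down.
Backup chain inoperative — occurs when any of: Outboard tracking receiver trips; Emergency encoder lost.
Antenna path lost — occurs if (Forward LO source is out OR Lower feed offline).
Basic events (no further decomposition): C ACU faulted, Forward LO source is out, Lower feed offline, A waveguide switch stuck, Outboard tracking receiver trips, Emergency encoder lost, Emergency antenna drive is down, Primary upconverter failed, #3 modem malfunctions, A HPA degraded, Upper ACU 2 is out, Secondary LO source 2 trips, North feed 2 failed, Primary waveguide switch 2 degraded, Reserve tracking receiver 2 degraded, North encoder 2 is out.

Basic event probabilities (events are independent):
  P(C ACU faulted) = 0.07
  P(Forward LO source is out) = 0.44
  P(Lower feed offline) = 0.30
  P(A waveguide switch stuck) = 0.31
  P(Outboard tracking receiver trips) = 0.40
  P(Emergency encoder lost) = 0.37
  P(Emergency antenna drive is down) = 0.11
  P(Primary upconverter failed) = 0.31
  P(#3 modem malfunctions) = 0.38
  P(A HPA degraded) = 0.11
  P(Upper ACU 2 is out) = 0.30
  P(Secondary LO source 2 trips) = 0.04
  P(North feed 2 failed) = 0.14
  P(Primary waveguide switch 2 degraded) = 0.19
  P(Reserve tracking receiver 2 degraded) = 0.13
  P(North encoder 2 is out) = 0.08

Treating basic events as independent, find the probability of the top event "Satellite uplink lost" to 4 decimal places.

P(Antenna path lost) [OR] = 1 − (1−0.44) × (1−0.30) = 0.608000
P(Backup chain inoperative) [OR] = 1 − (1−0.40) × (1−0.37) = 0.622000
P(Modem stage fails) [OR] = 1 − (1−0.31) × (1−0.622000) × (1−0.11) = 0.767870
P(Transmit chain lost) [AND] = 0.07 × 0.608000 × 0.767870 × 0.31 = 0.010131
P(Power amp inoperative) [OR] = 1 − (1−0.38) × (1−0.11) × (1−0.30) = 0.613740
P(Tracking loop inoperative) [OR] = 1 − (1−0.14) × (1−0.19) × (1−0.13) = 0.393958
P(Antenna path 2 lost) [AND] = 0.04 × 0.393958 × 0.08 = 0.001261
P(Satellite uplink lost) [OR] = 1 − (1−0.010131) × (1−0.613740) × (1−0.001261) = 0.618135
Rounded to 4 decimal places: P(Satellite uplink lost) ≈ 0.6181.

0.6181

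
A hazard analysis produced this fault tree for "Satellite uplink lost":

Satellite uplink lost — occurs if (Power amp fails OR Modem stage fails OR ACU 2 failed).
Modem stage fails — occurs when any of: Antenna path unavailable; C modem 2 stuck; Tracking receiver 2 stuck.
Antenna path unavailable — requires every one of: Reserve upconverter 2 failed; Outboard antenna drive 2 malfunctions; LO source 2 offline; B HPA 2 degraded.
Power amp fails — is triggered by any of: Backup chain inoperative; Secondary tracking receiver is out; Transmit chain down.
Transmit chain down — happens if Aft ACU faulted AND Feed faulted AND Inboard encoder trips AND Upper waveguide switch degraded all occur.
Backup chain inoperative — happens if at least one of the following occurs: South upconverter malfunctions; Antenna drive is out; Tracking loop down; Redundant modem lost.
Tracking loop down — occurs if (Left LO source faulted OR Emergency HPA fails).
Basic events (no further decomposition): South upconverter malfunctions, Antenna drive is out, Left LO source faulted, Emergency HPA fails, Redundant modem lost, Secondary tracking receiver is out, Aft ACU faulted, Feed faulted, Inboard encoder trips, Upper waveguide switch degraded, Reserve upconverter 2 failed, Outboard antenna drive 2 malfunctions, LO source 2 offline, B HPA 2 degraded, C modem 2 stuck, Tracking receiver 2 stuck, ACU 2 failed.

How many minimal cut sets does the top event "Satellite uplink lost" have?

Tracking loop down [OR]: union of children's cut sets → 2 cut set(s).
Backup chain inoperative [OR]: union of children's cut sets → 5 cut set(s).
Transmit chain down [AND]: one cut set from each child combined → 1 × 1 × 1 × 1 = 1 cut set(s).
Power amp fails [OR]: union of children's cut sets → 7 cut set(s).
Antenna path unavailable [AND]: one cut set from each child combined → 1 × 1 × 1 × 1 = 1 cut set(s).
Modem stage fails [OR]: union of children's cut sets → 3 cut set(s).
Satellite uplink lost [OR]: union of children's cut sets → 11 cut set(s).

11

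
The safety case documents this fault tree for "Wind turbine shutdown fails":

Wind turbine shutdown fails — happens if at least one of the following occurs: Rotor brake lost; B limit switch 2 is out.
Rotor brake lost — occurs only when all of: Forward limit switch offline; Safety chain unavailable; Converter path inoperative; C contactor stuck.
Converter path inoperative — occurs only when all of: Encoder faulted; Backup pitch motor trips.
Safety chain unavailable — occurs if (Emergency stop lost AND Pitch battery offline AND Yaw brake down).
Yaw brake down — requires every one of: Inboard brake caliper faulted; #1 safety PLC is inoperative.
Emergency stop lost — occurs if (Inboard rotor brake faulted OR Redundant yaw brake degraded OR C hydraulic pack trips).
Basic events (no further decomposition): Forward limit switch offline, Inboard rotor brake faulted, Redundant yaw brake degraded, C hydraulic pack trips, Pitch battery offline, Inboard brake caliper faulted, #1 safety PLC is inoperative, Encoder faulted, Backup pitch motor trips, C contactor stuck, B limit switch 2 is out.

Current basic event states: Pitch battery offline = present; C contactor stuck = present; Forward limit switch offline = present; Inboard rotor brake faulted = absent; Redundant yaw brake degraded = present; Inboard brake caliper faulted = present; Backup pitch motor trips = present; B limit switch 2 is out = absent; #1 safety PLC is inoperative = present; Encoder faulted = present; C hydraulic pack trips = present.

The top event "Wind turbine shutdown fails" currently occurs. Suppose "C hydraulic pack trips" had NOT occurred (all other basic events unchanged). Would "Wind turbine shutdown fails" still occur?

Yes

Counterfactual: set "C hydraulic pack trips" to not occurred.
Emergency stop lost [OR]: Inboard rotor brake faulted=not, Redundant yaw brake degraded=occurs, C hydraulic pack trips=not → at least one input occurs → occurs.
Yaw brake down [AND]: Inboard brake caliper faulted=occurs, #1 safety PLC is inoperative=occurs → all inputs occur → occurs.
Safety chain unavailable [AND]: Emergency stop lost=occurs, Pitch battery offline=occurs, Yaw brake down=occurs → all inputs occur → occurs.
Converter path inoperative [AND]: Encoder faulted=occurs, Backup pitch motor trips=occurs → all inputs occur → occurs.
Rotor brake lost [AND]: Forward limit switch offline=occurs, Safety chain unavailable=occurs, Converter path inoperative=occurs, C contactor stuck=occurs → all inputs occur → occurs.
Wind turbine shutdown fails [OR]: Rotor brake lost=occurs, B limit switch 2 is out=not → at least one input occurs → occurs.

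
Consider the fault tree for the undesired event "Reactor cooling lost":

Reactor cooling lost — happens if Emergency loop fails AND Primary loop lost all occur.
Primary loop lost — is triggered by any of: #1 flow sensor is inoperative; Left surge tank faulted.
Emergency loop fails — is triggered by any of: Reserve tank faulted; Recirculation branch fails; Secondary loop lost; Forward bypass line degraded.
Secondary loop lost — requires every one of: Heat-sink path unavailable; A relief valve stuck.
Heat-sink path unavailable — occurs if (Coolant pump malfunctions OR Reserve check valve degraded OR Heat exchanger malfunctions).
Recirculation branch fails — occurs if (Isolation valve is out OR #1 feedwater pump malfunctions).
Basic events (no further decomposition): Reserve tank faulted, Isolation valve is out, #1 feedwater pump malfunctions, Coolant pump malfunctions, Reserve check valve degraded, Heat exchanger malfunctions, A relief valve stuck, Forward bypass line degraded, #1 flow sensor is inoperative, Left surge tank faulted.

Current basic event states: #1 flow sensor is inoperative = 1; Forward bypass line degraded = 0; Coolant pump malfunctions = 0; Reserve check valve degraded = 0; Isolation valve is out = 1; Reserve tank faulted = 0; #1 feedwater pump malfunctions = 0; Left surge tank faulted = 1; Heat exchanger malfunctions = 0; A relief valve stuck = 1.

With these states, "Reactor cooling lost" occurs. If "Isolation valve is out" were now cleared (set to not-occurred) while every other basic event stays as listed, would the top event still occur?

Counterfactual: set "Isolation valve is out" to not occurred.
Recirculation branch fails [OR]: Isolation valve is out=not, #1 feedwater pump malfunctions=not → no input occurs → does not occur.
Heat-sink path unavailable [OR]: Coolant pump malfunctions=not, Reserve check valve degraded=not, Heat exchanger malfunctions=not → no input occurs → does not occur.
Secondary loop lost [AND]: Heat-sink path unavailable=not, A relief valve stuck=occurs → not all inputs occur → does not occur.
Emergency loop fails [OR]: Reserve tank faulted=not, Recirculation branch fails=not, Secondary loop lost=not, Forward bypass line degraded=not → no input occurs → does not occur.
Primary loop lost [OR]: #1 flow sensor is inoperative=occurs, Left surge tank faulted=occurs → at least one input occurs → occurs.
Reactor cooling lost [AND]: Emergency loop fails=not, Primary loop lost=occurs → not all inputs occur → does not occur.

No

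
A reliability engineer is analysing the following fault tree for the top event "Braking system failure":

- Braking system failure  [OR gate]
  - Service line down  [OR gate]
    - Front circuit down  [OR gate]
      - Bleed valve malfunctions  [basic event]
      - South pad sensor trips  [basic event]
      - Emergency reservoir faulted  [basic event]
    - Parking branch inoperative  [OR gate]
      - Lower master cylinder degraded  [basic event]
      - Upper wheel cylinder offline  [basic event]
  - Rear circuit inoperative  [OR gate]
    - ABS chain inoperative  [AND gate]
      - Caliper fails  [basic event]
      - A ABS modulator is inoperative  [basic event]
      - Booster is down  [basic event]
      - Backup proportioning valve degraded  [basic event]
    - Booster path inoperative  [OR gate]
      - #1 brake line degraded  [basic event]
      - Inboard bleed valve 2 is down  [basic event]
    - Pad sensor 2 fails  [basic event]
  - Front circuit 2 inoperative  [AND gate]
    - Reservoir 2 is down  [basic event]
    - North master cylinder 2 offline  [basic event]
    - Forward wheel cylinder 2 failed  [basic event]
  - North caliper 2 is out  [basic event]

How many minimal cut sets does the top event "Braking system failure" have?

Front circuit down [OR]: union of children's cut sets → 3 cut set(s).
Parking branch inoperative [OR]: union of children's cut sets → 2 cut set(s).
Service line down [OR]: union of children's cut sets → 5 cut set(s).
ABS chain inoperative [AND]: one cut set from each child combined → 1 × 1 × 1 × 1 = 1 cut set(s).
Booster path inoperative [OR]: union of children's cut sets → 2 cut set(s).
Rear circuit inoperative [OR]: union of children's cut sets → 4 cut set(s).
Front circuit 2 inoperative [AND]: one cut set from each child combined → 1 × 1 × 1 = 1 cut set(s).
Braking system failure [OR]: union of children's cut sets → 11 cut set(s).

11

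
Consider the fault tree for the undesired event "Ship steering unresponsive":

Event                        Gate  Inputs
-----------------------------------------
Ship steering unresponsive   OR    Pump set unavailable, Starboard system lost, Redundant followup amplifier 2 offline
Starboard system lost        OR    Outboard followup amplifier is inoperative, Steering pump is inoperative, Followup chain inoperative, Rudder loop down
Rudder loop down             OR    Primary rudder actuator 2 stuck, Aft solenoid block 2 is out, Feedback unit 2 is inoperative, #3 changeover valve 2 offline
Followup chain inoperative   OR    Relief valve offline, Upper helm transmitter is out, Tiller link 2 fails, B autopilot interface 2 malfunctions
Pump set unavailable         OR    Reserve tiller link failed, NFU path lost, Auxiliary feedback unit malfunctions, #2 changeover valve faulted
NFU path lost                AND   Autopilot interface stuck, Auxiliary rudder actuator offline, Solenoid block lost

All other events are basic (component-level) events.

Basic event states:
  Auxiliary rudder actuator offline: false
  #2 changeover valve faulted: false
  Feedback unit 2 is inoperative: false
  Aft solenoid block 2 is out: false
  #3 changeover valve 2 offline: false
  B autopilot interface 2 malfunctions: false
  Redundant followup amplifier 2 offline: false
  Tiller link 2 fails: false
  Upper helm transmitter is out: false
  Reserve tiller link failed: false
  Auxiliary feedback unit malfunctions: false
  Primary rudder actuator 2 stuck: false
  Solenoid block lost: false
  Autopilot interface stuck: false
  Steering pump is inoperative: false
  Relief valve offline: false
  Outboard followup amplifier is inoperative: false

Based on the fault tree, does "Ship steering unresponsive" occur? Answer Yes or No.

No

NFU path lost [AND]: Autopilot interface stuck=not, Auxiliary rudder actuator offline=not, Solenoid block lost=not → not all inputs occur → does not occur.
Pump set unavailable [OR]: Reserve tiller link failed=not, NFU path lost=not, Auxiliary feedback unit malfunctions=not, #2 changeover valve faulted=not → no input occurs → does not occur.
Followup chain inoperative [OR]: Relief valve offline=not, Upper helm transmitter is out=not, Tiller link 2 fails=not, B autopilot interface 2 malfunctions=not → no input occurs → does not occur.
Rudder loop down [OR]: Primary rudder actuator 2 stuck=not, Aft solenoid block 2 is out=not, Feedback unit 2 is inoperative=not, #3 changeover valve 2 offline=not → no input occurs → does not occur.
Starboard system lost [OR]: Outboard followup amplifier is inoperative=not, Steering pump is inoperative=not, Followup chain inoperative=not, Rudder loop down=not → no input occurs → does not occur.
Ship steering unresponsive [OR]: Pump set unavailable=not, Starboard system lost=not, Redundant followup amplifier 2 offline=not → no input occurs → does not occur.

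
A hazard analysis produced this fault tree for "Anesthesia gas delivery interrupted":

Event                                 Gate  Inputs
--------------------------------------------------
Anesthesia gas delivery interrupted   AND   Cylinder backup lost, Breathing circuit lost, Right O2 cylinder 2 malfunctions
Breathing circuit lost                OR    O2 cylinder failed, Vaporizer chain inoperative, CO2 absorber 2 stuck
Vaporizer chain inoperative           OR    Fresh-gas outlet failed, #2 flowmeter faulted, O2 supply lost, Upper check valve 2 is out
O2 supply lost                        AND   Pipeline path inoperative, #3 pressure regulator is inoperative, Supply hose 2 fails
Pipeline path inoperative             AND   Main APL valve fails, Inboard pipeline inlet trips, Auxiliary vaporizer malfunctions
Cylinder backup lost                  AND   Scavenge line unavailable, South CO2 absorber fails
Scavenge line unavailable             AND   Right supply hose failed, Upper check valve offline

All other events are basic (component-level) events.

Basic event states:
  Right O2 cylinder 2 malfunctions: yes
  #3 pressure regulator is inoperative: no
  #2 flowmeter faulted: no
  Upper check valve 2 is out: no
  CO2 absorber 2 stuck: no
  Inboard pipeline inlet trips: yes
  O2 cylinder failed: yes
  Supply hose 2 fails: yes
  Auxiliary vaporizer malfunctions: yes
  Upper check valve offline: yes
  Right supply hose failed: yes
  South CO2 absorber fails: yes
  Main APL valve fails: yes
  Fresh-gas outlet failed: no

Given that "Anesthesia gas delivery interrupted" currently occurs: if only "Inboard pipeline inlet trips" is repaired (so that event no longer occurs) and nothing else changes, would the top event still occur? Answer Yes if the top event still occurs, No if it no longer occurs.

Yes

Counterfactual: set "Inboard pipeline inlet trips" to not occurred.
Scavenge line unavailable [AND]: Right supply hose failed=occurs, Upper check valve offline=occurs → all inputs occur → occurs.
Cylinder backup lost [AND]: Scavenge line unavailable=occurs, South CO2 absorber fails=occurs → all inputs occur → occurs.
Pipeline path inoperative [AND]: Main APL valve fails=occurs, Inboard pipeline inlet trips=not, Auxiliary vaporizer malfunctions=occurs → not all inputs occur → does not occur.
O2 supply lost [AND]: Pipeline path inoperative=not, #3 pressure regulator is inoperative=not, Supply hose 2 fails=occurs → not all inputs occur → does not occur.
Vaporizer chain inoperative [OR]: Fresh-gas outlet failed=not, #2 flowmeter faulted=not, O2 supply lost=not, Upper check valve 2 is out=not → no input occurs → does not occur.
Breathing circuit lost [OR]: O2 cylinder failed=occurs, Vaporizer chain inoperative=not, CO2 absorber 2 stuck=not → at least one input occurs → occurs.
Anesthesia gas delivery interrupted [AND]: Cylinder backup lost=occurs, Breathing circuit lost=occurs, Right O2 cylinder 2 malfunctions=occurs → all inputs occur → occurs.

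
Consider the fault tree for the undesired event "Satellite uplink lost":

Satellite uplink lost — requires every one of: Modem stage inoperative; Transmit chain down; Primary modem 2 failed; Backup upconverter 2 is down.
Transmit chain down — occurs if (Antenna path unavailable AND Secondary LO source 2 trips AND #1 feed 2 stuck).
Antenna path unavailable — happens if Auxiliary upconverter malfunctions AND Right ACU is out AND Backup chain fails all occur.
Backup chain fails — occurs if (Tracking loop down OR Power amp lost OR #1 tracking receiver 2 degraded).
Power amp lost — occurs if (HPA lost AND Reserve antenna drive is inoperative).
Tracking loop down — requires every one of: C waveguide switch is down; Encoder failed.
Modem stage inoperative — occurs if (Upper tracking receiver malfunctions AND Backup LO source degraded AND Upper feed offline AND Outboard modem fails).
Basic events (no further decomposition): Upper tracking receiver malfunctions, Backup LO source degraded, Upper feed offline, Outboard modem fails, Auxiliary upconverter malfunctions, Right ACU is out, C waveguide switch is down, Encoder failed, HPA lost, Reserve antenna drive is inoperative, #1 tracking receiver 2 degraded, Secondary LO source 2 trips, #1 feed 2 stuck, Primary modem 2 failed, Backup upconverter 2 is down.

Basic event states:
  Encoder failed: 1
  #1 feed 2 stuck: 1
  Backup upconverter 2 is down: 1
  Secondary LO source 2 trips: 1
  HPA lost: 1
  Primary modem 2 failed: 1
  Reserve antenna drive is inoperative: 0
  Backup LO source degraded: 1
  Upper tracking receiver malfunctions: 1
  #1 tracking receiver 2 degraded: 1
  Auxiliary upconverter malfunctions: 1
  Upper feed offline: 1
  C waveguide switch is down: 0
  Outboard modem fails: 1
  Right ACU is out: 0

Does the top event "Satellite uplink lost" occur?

Modem stage inoperative [AND]: Upper tracking receiver malfunctions=occurs, Backup LO source degraded=occurs, Upper feed offline=occurs, Outboard modem fails=occurs → all inputs occur → occurs.
Tracking loop down [AND]: C waveguide switch is down=not, Encoder failed=occurs → not all inputs occur → does not occur.
Power amp lost [AND]: HPA lost=occurs, Reserve antenna drive is inoperative=not → not all inputs occur → does not occur.
Backup chain fails [OR]: Tracking loop down=not, Power amp lost=not, #1 tracking receiver 2 degraded=occurs → at least one input occurs → occurs.
Antenna path unavailable [AND]: Auxiliary upconverter malfunctions=occurs, Right ACU is out=not, Backup chain fails=occurs → not all inputs occur → does not occur.
Transmit chain down [AND]: Antenna path unavailable=not, Secondary LO source 2 trips=occurs, #1 feed 2 stuck=occurs → not all inputs occur → does not occur.
Satellite uplink lost [AND]: Modem stage inoperative=occurs, Transmit chain down=not, Primary modem 2 failed=occurs, Backup upconverter 2 is down=occurs → not all inputs occur → does not occur.

No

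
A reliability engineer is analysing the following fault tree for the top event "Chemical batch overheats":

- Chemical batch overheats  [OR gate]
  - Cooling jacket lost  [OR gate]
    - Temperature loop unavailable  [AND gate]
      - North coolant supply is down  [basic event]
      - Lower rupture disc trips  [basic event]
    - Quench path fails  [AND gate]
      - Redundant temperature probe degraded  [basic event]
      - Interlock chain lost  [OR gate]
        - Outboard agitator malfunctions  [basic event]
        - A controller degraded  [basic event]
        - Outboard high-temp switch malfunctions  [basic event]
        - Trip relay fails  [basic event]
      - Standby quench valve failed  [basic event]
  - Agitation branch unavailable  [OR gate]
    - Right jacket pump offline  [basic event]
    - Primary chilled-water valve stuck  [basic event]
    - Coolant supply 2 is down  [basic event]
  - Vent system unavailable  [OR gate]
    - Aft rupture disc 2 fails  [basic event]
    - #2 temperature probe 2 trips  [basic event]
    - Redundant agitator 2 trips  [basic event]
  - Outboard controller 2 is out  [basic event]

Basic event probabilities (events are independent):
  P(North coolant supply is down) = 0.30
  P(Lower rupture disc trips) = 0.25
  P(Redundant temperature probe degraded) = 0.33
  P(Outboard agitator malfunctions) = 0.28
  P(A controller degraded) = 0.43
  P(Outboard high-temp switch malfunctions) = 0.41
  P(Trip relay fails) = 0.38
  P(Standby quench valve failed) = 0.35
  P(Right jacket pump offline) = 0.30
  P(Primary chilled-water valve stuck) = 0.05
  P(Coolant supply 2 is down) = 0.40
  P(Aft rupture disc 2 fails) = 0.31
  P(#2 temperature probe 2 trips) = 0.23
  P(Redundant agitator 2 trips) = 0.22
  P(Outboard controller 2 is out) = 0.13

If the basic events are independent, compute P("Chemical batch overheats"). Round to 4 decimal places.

0.8800

P(Temperature loop unavailable) [AND] = 0.30 × 0.25 = 0.075000
P(Interlock chain lost) [OR] = 1 − (1−0.28) × (1−0.43) × (1−0.41) × (1−0.38) = 0.849876
P(Quench path fails) [AND] = 0.33 × 0.849876 × 0.35 = 0.098161
P(Cooling jacket lost) [OR] = 1 − (1−0.075000) × (1−0.098161) = 0.165799
P(Agitation branch unavailable) [OR] = 1 − (1−0.30) × (1−0.05) × (1−0.40) = 0.601000
P(Vent system unavailable) [OR] = 1 − (1−0.31) × (1−0.23) × (1−0.22) = 0.585586
P(Chemical batch overheats) [OR] = 1 − (1−0.165799) × (1−0.601000) × (1−0.585586) × (1−0.13) = 0.879996
Rounded to 4 decimal places: P(Chemical batch overheats) ≈ 0.8800.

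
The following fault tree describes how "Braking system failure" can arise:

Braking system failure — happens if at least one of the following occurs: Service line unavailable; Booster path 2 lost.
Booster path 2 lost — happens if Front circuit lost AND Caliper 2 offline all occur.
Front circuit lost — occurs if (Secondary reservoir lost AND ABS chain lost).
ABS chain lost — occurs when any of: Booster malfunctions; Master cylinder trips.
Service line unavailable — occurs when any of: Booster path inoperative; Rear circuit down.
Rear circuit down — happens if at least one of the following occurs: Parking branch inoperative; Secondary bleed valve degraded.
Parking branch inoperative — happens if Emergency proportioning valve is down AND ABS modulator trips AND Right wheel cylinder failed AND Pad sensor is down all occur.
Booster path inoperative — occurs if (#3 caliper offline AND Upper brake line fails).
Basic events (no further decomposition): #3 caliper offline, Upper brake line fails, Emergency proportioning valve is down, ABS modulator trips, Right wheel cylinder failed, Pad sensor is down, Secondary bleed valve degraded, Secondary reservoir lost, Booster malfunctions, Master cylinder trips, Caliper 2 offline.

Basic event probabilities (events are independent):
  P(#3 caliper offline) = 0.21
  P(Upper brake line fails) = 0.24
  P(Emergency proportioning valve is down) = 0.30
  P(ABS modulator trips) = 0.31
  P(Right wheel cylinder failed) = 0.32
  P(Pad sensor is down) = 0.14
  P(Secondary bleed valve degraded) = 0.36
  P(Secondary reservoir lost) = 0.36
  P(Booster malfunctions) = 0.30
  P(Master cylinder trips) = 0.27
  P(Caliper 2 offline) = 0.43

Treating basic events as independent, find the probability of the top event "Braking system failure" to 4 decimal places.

P(Booster path inoperative) [AND] = 0.21 × 0.24 = 0.050400
P(Parking branch inoperative) [AND] = 0.30 × 0.31 × 0.32 × 0.14 = 0.004166
P(Rear circuit down) [OR] = 1 − (1−0.004166) × (1−0.36) = 0.362666
P(Service line unavailable) [OR] = 1 − (1−0.050400) × (1−0.362666) = 0.394788
P(ABS chain lost) [OR] = 1 − (1−0.30) × (1−0.27) = 0.489000
P(Front circuit lost) [AND] = 0.36 × 0.489000 = 0.176040
P(Booster path 2 lost) [AND] = 0.176040 × 0.43 = 0.075697
P(Braking system failure) [OR] = 1 − (1−0.394788) × (1−0.075697) = 0.440601
Rounded to 4 decimal places: P(Braking system failure) ≈ 0.4406.

0.4406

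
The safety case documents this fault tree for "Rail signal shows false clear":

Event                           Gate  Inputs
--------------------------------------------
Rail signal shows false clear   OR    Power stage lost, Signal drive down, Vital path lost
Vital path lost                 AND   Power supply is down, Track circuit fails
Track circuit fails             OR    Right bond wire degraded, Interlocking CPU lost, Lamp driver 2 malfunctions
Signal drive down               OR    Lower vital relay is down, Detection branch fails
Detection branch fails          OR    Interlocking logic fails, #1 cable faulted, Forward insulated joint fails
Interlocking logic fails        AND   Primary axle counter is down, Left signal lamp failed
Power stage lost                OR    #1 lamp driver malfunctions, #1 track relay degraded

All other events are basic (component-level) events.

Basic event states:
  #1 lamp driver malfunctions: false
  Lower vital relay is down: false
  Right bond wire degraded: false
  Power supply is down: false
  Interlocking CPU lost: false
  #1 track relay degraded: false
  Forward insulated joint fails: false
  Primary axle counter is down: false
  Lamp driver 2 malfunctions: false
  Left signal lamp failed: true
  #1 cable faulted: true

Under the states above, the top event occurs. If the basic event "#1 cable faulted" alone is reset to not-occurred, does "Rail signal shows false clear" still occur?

No

Counterfactual: set "#1 cable faulted" to not occurred.
Power stage lost [OR]: #1 lamp driver malfunctions=not, #1 track relay degraded=not → no input occurs → does not occur.
Interlocking logic fails [AND]: Primary axle counter is down=not, Left signal lamp failed=occurs → not all inputs occur → does not occur.
Detection branch fails [OR]: Interlocking logic fails=not, #1 cable faulted=not, Forward insulated joint fails=not → no input occurs → does not occur.
Signal drive down [OR]: Lower vital relay is down=not, Detection branch fails=not → no input occurs → does not occur.
Track circuit fails [OR]: Right bond wire degraded=not, Interlocking CPU lost=not, Lamp driver 2 malfunctions=not → no input occurs → does not occur.
Vital path lost [AND]: Power supply is down=not, Track circuit fails=not → not all inputs occur → does not occur.
Rail signal shows false clear [OR]: Power stage lost=not, Signal drive down=not, Vital path lost=not → no input occurs → does not occur.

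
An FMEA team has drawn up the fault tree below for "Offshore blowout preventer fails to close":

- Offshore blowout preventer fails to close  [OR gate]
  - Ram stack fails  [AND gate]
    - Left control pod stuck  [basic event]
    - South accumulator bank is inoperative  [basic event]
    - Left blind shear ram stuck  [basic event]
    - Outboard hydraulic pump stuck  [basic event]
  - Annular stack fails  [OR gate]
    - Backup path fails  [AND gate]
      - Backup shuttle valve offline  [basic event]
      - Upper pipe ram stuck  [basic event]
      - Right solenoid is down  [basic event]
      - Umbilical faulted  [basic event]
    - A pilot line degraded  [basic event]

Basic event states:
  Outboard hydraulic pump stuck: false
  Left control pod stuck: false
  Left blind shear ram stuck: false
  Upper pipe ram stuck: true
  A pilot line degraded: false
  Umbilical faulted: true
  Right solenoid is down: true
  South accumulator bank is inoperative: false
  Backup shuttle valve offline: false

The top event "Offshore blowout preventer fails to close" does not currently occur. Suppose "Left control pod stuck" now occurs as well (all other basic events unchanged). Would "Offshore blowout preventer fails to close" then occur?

Counterfactual: set "Left control pod stuck" to occurred.
Ram stack fails [AND]: Left control pod stuck=occurs, South accumulator bank is inoperative=not, Left blind shear ram stuck=not, Outboard hydraulic pump stuck=not → not all inputs occur → does not occur.
Backup path fails [AND]: Backup shuttle valve offline=not, Upper pipe ram stuck=occurs, Right solenoid is down=occurs, Umbilical faulted=occurs → not all inputs occur → does not occur.
Annular stack fails [OR]: Backup path fails=not, A pilot line degraded=not → no input occurs → does not occur.
Offshore blowout preventer fails to close [OR]: Ram stack fails=not, Annular stack fails=not → no input occurs → does not occur.

No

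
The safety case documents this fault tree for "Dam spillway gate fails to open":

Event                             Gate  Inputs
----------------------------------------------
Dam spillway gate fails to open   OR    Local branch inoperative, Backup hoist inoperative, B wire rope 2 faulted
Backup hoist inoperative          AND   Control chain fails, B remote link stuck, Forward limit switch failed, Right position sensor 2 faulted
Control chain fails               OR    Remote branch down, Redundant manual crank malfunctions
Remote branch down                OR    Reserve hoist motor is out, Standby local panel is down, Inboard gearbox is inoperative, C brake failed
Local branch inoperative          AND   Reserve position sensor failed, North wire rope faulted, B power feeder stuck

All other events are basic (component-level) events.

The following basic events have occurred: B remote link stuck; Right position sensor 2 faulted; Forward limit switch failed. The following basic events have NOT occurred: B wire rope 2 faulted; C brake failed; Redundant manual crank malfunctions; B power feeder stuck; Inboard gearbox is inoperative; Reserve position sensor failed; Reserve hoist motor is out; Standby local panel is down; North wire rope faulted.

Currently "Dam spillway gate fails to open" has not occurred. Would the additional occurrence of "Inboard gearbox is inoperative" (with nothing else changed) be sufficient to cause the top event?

Yes

Counterfactual: set "Inboard gearbox is inoperative" to occurred.
Local branch inoperative [AND]: Reserve position sensor failed=not, North wire rope faulted=not, B power feeder stuck=not → not all inputs occur → does not occur.
Remote branch down [OR]: Reserve hoist motor is out=not, Standby local panel is down=not, Inboard gearbox is inoperative=occurs, C brake failed=not → at least one input occurs → occurs.
Control chain fails [OR]: Remote branch down=occurs, Redundant manual crank malfunctions=not → at least one input occurs → occurs.
Backup hoist inoperative [AND]: Control chain fails=occurs, B remote link stuck=occurs, Forward limit switch failed=occurs, Right position sensor 2 faulted=occurs → all inputs occur → occurs.
Dam spillway gate fails to open [OR]: Local branch inoperative=not, Backup hoist inoperative=occurs, B wire rope 2 faulted=not → at least one input occurs → occurs.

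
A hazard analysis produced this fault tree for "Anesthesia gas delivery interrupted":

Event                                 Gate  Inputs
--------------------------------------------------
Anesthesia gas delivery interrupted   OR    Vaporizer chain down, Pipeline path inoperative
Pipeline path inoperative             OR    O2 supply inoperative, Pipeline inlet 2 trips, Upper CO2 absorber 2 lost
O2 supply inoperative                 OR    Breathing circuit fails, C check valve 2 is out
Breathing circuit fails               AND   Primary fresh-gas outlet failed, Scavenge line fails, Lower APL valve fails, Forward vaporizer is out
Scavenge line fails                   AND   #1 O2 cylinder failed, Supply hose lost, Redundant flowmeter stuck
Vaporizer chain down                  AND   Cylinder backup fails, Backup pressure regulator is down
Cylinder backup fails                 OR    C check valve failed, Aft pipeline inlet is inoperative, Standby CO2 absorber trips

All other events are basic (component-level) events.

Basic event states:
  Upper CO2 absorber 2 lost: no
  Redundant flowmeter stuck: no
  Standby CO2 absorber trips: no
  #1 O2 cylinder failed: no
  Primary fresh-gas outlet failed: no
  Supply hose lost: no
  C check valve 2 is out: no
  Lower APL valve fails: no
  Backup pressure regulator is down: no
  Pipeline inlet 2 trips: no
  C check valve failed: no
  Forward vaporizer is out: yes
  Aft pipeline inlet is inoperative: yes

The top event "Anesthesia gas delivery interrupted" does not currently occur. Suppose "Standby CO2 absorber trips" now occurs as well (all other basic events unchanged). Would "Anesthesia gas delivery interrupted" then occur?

Counterfactual: set "Standby CO2 absorber trips" to occurred.
Cylinder backup fails [OR]: C check valve failed=not, Aft pipeline inlet is inoperative=occurs, Standby CO2 absorber trips=occurs → at least one input occurs → occurs.
Vaporizer chain down [AND]: Cylinder backup fails=occurs, Backup pressure regulator is down=not → not all inputs occur → does not occur.
Scavenge line fails [AND]: #1 O2 cylinder failed=not, Supply hose lost=not, Redundant flowmeter stuck=not → not all inputs occur → does not occur.
Breathing circuit fails [AND]: Primary fresh-gas outlet failed=not, Scavenge line fails=not, Lower APL valve fails=not, Forward vaporizer is out=occurs → not all inputs occur → does not occur.
O2 supply inoperative [OR]: Breathing circuit fails=not, C check valve 2 is out=not → no input occurs → does not occur.
Pipeline path inoperative [OR]: O2 supply inoperative=not, Pipeline inlet 2 trips=not, Upper CO2 absorber 2 lost=not → no input occurs → does not occur.
Anesthesia gas delivery interrupted [OR]: Vaporizer chain down=not, Pipeline path inoperative=not → no input occurs → does not occur.

No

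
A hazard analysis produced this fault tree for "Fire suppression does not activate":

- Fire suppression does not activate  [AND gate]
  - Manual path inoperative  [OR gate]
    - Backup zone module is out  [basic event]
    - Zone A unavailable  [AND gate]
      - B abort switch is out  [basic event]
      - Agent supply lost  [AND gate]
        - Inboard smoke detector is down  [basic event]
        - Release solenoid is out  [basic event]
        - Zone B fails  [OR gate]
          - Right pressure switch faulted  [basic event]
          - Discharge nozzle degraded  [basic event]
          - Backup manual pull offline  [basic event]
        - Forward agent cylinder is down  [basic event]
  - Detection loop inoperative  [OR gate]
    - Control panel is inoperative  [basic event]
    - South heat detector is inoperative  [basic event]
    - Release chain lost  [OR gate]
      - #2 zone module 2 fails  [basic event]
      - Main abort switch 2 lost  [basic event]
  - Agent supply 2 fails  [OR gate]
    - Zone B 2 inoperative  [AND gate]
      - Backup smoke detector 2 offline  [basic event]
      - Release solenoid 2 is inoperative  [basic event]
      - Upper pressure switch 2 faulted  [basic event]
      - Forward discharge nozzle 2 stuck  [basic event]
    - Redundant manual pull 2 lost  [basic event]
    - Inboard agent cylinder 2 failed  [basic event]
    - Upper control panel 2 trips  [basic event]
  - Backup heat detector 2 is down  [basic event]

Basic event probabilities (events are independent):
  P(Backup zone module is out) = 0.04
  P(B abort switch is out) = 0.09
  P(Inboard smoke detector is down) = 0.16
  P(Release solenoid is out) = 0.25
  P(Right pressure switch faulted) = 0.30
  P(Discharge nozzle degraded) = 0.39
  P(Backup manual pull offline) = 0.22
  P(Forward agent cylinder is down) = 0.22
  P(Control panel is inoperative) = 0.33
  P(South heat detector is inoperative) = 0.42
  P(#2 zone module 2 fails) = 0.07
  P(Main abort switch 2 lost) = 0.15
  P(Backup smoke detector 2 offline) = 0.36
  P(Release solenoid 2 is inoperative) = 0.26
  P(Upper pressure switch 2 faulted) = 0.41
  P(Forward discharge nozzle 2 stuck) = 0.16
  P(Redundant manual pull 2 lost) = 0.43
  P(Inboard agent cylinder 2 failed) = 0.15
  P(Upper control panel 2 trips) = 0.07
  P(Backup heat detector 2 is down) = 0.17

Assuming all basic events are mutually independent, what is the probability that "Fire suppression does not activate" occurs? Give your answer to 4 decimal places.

P(Zone B fails) [OR] = 1 − (1−0.30) × (1−0.39) × (1−0.22) = 0.666940
P(Agent supply lost) [AND] = 0.16 × 0.25 × 0.666940 × 0.22 = 0.005869
P(Zone A unavailable) [AND] = 0.09 × 0.005869 = 0.000528
P(Manual path inoperative) [OR] = 1 − (1−0.04) × (1−0.000528) = 0.040507
P(Release chain lost) [OR] = 1 − (1−0.07) × (1−0.15) = 0.209500
P(Detection loop inoperative) [OR] = 1 − (1−0.33) × (1−0.42) × (1−0.209500) = 0.692812
P(Zone B 2 inoperative) [AND] = 0.36 × 0.26 × 0.41 × 0.16 = 0.006140
P(Agent supply 2 fails) [OR] = 1 − (1−0.006140) × (1−0.43) × (1−0.15) × (1−0.07) = 0.552182
P(Fire suppression does not activate) [AND] = 0.040507 × 0.692812 × 0.552182 × 0.17 = 0.002634
Rounded to 4 decimal places: P(Fire suppression does not activate) ≈ 0.0026.

0.0026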